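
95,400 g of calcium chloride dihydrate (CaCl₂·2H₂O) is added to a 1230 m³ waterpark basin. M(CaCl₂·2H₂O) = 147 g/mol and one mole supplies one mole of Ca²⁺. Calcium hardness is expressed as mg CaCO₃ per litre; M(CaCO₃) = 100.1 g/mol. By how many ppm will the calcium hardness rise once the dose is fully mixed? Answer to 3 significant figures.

Volume: 1230 m³ = 1,230,000 L.
Moles of Ca²⁺: 95,400 g ÷ 147 g/mol = 649 mol.
As CaCO₃: 649 mol × 100.1 g/mol = 64,960 g.
Rise: 64,960 g / 1,230,000 L × 1000 = 52.82 mg/L.

52.8 ppm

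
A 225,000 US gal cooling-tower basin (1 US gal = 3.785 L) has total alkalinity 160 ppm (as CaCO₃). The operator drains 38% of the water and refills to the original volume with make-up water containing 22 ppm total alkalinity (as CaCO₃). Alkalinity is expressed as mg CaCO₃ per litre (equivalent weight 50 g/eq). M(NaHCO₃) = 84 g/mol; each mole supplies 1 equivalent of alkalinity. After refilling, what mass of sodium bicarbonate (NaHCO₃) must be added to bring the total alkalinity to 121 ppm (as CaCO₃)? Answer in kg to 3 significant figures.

19.2 kg

Volume: 225,000 US gal × 3.785 L/gal = 851,625 L.
After draining 38% and refilling: 160 × 0.62 + 22 × 0.38 = 107.56 ppm.
Deficit to target: 121 − 107.56 = 13.44 mg/L.
As CaCO₃: 13.44 mg/L × 851,625 L = 11,450 g; ÷ 50 g/eq ÷ 1 = 228.9 mol NaHCO₃.
Mass: 228.9 × 84 = 19,230 g.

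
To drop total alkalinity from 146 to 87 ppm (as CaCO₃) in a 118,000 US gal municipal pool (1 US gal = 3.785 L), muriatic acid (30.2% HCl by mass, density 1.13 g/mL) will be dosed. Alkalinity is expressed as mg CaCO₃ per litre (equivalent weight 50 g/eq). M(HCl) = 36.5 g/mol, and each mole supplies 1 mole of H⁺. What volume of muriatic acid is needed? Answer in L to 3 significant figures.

56.4 L

Volume: 118,000 US gal × 3.785 L/gal = 446,630 L.
Alkalinity to neutralize: (146 − 87) = 59 mg/L as CaCO₃ × 446,630 L = 26,350 g as CaCO₃.
Equivalents of H⁺ required: 26,350 ÷ 50 g/eq = 527 eq = 527 mol HCl.
Mass of HCl: 527 × 36.5 = 19,240 g.
Mass of 30.2% solution: 19,240 / 0.302 = 63,700 g.
Volume: 63,700 g ÷ 1.13 g/mL = 56,370 mL.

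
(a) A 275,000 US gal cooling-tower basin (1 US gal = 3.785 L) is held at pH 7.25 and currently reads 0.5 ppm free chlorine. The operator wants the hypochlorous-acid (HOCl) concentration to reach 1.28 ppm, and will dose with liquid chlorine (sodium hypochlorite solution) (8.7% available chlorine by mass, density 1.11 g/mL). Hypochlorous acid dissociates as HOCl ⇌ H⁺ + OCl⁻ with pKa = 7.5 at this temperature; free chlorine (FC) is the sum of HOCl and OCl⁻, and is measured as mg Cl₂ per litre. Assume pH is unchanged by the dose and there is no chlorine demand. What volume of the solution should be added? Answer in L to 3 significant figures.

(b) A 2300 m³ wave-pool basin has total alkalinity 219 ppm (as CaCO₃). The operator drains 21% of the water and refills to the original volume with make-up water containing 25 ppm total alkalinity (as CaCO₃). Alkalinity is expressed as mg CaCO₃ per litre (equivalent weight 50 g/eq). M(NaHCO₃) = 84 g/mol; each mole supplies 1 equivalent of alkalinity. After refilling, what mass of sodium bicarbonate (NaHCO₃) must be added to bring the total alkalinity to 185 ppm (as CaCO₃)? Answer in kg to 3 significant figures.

(a) Volume: 275,000 US gal × 3.785 L/gal = 1,040,875 L.
(a) [OCl⁻]/[HOCl] = 10^(pH − pKa) = 10^(7.25 − 7.5) = 0.5623; fraction as HOCl = 1/(1 + 0.5623) = 0.6401.
(a) Free chlorine required for 1.28 ppm HOCl: 1.28 / 0.6401 = 2 ppm.
(a) FC to add: 2 − 0.5 = 1.5 mg/L as Cl₂.
(a) Cl₂ equivalent: 1.5 mg/L × 1,040,875 L = 1561 g.
(a) Product at 8.7% available Cl: 1561 / 0.087 = 17,940 g.
(a) Volume: 17,940 g ÷ 1.11 g/mL = 16,170 mL.

(b) Volume: 2300 m³ = 2,300,000 L.
(b) After draining 21% and refilling: 219 × 0.79 + 25 × 0.21 = 178.26 ppm.
(b) Deficit to target: 185 − 178.26 = 6.74 mg/L.
(b) As CaCO₃: 6.74 mg/L × 2,300,000 L = 15,500 g; ÷ 50 g/eq ÷ 1 = 310 mol NaHCO₃.
(b) Mass: 310 × 84 = 26,040 g.

(a) 16.2 L; (b) 26.0 kg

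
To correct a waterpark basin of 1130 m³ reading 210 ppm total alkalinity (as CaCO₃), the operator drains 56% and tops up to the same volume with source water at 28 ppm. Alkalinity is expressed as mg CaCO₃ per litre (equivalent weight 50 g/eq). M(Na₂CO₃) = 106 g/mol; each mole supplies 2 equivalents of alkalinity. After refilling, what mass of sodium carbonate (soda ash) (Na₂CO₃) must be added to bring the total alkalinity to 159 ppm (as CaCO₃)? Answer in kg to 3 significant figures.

Volume: 1130 m³ = 1,130,000 L.
After draining 56% and refilling: 210 × 0.44 + 28 × 0.56 = 108.08 ppm.
Deficit to target: 159 − 108.08 = 50.92 mg/L.
As CaCO₃: 50.92 mg/L × 1,130,000 L = 57,540 g; ÷ 50 g/eq ÷ 2 = 575.4 mol Na₂CO₃.
Mass: 575.4 × 106 = 60,990 g.

61.0 kg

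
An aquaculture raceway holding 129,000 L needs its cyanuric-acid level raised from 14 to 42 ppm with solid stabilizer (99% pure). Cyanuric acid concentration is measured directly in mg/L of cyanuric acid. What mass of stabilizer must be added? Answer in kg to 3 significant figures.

3.65 kg

CYA to add: (42 − 14) = 28 mg/L × 129,000 L = 3612 g cyanuric acid.
At 99% purity: 3612 / 0.99 = 3648 g product.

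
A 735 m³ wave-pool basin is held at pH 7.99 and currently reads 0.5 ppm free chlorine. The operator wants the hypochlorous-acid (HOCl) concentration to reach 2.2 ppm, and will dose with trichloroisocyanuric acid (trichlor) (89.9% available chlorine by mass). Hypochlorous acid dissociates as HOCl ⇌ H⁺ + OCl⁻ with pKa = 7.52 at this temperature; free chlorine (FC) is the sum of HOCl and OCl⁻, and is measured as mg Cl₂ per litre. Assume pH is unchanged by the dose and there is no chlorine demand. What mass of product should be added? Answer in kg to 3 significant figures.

6.70 kg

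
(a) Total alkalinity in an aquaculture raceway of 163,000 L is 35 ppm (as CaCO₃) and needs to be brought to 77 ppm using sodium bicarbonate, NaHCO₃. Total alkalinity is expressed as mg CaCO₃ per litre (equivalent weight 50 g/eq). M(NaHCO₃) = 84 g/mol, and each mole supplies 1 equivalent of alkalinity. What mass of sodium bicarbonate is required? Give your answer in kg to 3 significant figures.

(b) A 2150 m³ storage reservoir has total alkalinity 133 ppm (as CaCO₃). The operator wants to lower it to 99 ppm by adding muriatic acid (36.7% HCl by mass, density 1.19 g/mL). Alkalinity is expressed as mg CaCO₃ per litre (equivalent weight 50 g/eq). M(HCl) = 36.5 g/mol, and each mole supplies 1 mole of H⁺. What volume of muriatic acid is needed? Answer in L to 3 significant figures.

(a) 11.5 kg; (b) 122 L

(a) Alkalinity to add: (77 − 35) = 42 mg/L as CaCO₃ × 163,000 L = 6846 g as CaCO₃.
(a) Equivalents: 6846 g ÷ 50 g/eq = 136.9 eq.
(a) NaHCO₃ supplies 1 eq per mole → 136.9 mol.
(a) Mass: 136.9 mol × 84 g/mol = 11,500 g.

(b) Volume: 2150 m³ = 2,150,000 L.
(b) Alkalinity to neutralize: (133 − 99) = 34 mg/L as CaCO₃ × 2,150,000 L = 73,100 g as CaCO₃.
(b) Equivalents of H⁺ required: 73,100 ÷ 50 g/eq = 1462 eq = 1462 mol HCl.
(b) Mass of HCl: 1462 × 36.5 = 53,360 g.
(b) Mass of 36.7% solution: 53,360 / 0.367 = 145,400 g.
(b) Volume: 145,400 g ÷ 1.19 g/mL = 122,200 mL.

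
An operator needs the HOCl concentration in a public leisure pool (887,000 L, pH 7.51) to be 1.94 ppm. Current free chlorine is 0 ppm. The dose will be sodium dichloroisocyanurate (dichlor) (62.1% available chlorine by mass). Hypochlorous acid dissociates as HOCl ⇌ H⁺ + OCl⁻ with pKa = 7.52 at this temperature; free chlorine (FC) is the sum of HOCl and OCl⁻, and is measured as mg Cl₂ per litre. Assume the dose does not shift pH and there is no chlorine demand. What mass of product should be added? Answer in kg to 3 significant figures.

5.48 kg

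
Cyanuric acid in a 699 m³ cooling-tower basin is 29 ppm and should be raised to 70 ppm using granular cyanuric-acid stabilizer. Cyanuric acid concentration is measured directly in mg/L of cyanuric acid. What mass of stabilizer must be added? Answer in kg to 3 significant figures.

28.7 kg

Volume: 699 m³ = 699,000 L.
CYA to add: (70 − 29) = 41 mg/L × 699,000 L = 28,660 g cyanuric acid.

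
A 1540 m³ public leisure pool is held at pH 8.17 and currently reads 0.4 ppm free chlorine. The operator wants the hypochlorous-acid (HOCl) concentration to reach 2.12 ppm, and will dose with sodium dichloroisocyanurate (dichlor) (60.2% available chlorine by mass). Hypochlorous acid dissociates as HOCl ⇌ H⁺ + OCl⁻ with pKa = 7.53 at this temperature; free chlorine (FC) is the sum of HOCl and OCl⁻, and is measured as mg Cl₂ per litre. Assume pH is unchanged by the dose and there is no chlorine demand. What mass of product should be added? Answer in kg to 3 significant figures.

Volume: 1540 m³ = 1,540,000 L.
[OCl⁻]/[HOCl] = 10^(pH − pKa) = 10^(8.17 − 7.53) = 4.365; fraction as HOCl = 1/(1 + 4.365) = 0.1864.
Free chlorine required for 2.12 ppm HOCl: 2.12 / 0.1864 = 11.37 ppm.
FC to add: 11.37 − 0.4 = 10.97 mg/L as Cl₂.
Cl₂ equivalent: 10.97 mg/L × 1,540,000 L = 16,900 g.
Product at 60.2% available Cl: 16,900 / 0.602 = 28,070 g.

28.1 kg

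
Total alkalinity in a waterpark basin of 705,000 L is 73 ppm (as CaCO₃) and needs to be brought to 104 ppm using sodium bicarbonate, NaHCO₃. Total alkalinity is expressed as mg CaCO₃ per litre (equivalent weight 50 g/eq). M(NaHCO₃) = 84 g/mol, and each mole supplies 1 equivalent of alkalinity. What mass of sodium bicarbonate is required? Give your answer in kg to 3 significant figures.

36.7 kg

Alkalinity to add: (104 − 73) = 31 mg/L as CaCO₃ × 705,000 L = 21,860 g as CaCO₃.
Equivalents: 21,860 g ÷ 50 g/eq = 437.1 eq.
NaHCO₃ supplies 1 eq per mole → 437.1 mol.
Mass: 437.1 mol × 84 g/mol = 36,720 g.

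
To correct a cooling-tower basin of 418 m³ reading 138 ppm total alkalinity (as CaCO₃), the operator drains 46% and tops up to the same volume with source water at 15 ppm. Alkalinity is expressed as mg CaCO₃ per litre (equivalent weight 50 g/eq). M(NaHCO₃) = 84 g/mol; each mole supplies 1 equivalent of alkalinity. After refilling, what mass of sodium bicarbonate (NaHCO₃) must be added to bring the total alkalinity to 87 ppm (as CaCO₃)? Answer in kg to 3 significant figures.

3.92 kg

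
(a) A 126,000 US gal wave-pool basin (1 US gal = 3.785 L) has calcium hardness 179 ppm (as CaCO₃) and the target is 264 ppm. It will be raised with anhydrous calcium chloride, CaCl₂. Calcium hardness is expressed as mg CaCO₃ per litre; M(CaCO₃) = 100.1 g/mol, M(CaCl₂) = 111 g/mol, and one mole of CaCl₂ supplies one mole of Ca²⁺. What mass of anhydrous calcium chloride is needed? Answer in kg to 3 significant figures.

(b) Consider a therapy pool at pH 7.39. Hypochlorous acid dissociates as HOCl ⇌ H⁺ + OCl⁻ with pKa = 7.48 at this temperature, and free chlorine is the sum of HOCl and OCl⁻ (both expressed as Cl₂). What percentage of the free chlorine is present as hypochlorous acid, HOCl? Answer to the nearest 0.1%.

(a) Volume: 126,000 US gal × 3.785 L/gal = 476,910 L.
(a) Hardness to add: (264 − 179) = 85 mg/L as CaCO₃ × 476,910 L = 40,540 g as CaCO₃.
(a) Moles of Ca²⁺ (1 mol Ca²⁺ ≡ 1 mol CaCO₃): 40,540 / 100.1 g/mol = 405 mol.
(a) Mass of CaCl₂: 405 × 111 = 44,950 g.

(b) [OCl⁻]/[HOCl] = 10^(pH − pKa) = 10^(7.39 − 7.48) = 10^-0.09 = 0.8128.
(b) Fraction as HOCl = 1 / (1 + 0.8128) = 0.5516.

(a) 45.0 kg; (b) 55.2%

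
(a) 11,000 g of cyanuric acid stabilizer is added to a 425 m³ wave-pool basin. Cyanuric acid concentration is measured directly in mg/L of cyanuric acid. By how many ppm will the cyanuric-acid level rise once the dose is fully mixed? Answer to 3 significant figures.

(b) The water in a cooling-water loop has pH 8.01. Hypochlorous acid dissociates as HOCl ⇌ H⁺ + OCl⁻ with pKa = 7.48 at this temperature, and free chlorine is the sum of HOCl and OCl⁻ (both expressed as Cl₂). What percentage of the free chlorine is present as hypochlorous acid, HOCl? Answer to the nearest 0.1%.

(a) 25.9 ppm; (b) 22.8%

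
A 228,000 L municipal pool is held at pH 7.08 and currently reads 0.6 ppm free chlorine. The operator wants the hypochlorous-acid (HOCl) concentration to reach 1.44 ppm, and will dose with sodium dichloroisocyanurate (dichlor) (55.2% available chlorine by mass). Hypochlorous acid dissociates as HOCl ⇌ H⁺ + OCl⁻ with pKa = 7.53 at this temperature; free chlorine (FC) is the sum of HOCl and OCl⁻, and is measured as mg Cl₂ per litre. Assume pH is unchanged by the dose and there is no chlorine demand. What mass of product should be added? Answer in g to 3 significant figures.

558 g

[OCl⁻]/[HOCl] = 10^(pH − pKa) = 10^(7.08 − 7.53) = 0.3548; fraction as HOCl = 1/(1 + 0.3548) = 0.7381.
Free chlorine required for 1.44 ppm HOCl: 1.44 / 0.7381 = 1.951 ppm.
FC to add: 1.951 − 0.6 = 1.351 mg/L as Cl₂.
Cl₂ equivalent: 1.351 mg/L × 228,000 L = 308 g.
Product at 55.2% available Cl: 308 / 0.552 = 558 g.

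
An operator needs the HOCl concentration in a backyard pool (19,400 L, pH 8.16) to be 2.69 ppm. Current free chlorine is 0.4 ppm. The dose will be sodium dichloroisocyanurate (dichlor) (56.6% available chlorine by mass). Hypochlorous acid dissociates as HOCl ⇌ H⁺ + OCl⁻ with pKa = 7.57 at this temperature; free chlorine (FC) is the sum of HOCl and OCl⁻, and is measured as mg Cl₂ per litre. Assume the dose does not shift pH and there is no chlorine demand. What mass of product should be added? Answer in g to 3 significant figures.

437 g

[OCl⁻]/[HOCl] = 10^(pH − pKa) = 10^(8.16 − 7.57) = 3.89; fraction as HOCl = 1/(1 + 3.89) = 0.2045.
Free chlorine required for 2.69 ppm HOCl: 2.69 / 0.2045 = 13.16 ppm.
FC to add: 13.16 − 0.4 = 12.76 mg/L as Cl₂.
Cl₂ equivalent: 12.76 mg/L × 19,400 L = 247.5 g.
Product at 56.6% available Cl: 247.5 / 0.566 = 437.2 g.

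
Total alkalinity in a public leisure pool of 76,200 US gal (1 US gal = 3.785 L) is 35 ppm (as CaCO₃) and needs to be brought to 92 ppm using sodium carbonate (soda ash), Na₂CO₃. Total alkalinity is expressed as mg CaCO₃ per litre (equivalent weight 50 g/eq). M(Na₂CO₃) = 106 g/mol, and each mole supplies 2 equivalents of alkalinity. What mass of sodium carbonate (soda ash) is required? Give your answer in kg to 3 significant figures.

17.4 kg

Volume: 76,200 US gal × 3.785 L/gal = 288,417 L.
Alkalinity to add: (92 − 35) = 57 mg/L as CaCO₃ × 288,417 L = 16,440 g as CaCO₃.
Equivalents: 16,440 g ÷ 50 g/eq = 328.8 eq.
Each mole of Na₂CO₃ supplies 2 eq, so 328.8 / 2 = 164.4 mol.
Mass: 164.4 mol × 106 g/mol = 17,430 g.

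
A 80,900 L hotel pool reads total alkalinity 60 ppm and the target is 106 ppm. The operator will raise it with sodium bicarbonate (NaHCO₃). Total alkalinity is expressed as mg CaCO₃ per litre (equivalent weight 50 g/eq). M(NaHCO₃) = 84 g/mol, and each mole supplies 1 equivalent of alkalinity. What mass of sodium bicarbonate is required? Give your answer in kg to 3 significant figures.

6.25 kg

Alkalinity to add: (106 − 60) = 46 mg/L as CaCO₃ × 80,900 L = 3721 g as CaCO₃.
Equivalents: 3721 g ÷ 50 g/eq = 74.43 eq.
NaHCO₃ supplies 1 eq per mole → 74.43 mol.
Mass: 74.43 mol × 84 g/mol = 6252 g.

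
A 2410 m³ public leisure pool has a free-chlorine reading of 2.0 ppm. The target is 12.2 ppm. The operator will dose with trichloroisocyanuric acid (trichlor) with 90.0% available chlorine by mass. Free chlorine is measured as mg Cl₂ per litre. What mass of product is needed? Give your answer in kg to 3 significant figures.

27.3 kg

Volume: 2410 m³ = 2,410,000 L.
Chlorine deficit: 12.2 − 2.0 = 10.2 ppm = 10.2 mg/L as Cl₂.
Cl₂ equivalent needed: 10.2 mg/L × 2,410,000 L = 24,580,000 mg = 24,580 g.
Product at 90.0% available chlorine: 24,580 / 0.9 = 27,310 g.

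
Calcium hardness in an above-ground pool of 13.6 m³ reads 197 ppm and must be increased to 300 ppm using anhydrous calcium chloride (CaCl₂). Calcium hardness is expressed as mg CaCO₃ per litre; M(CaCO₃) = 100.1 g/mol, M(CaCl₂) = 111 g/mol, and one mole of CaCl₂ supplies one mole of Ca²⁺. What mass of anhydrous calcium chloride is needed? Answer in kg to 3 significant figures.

1.55 kg

Volume: 13.6 m³ = 13,600 L.
Hardness to add: (300 − 197) = 103 mg/L as CaCO₃ × 13,600 L = 1401 g as CaCO₃.
Moles of Ca²⁺ (1 mol Ca²⁺ ≡ 1 mol CaCO₃): 1401 / 100.1 g/mol = 13.99 mol.
Mass of CaCl₂: 13.99 × 111 = 1553 g.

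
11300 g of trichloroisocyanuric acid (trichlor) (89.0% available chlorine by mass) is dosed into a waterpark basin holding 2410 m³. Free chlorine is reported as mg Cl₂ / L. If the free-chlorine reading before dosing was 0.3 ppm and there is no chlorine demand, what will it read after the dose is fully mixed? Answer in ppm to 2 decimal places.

Volume: 2410 m³ = 2,410,000 L.
Available chlorine delivered: 11,300 g × 0.89 = 10,060 g as Cl₂.
Concentration rise: 10,060 g / 2,410,000 L = 4.173 mg/L = 4.17 ppm.
Final FC: 0.3 + 4.17 = 4.47 ppm.

4.47 ppm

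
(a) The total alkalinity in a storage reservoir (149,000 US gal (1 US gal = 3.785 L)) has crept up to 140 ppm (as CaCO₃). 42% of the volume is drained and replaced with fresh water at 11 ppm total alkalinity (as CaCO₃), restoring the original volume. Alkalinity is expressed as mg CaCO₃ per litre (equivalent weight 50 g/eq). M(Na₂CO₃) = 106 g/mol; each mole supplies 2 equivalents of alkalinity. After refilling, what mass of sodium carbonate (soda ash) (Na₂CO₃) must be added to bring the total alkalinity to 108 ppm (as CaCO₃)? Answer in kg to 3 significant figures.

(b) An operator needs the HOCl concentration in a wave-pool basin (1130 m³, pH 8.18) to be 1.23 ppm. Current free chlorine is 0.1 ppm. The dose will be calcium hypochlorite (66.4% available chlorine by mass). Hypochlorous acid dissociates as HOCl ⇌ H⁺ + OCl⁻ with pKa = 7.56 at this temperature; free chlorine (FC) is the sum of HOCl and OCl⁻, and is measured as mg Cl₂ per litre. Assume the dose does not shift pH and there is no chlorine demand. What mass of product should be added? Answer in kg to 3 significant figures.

(a) Volume: 149,000 US gal × 3.785 L/gal = 563,965 L.
(a) After draining 42% and refilling: 140 × 0.58 + 11 × 0.42 = 85.82 ppm.
(a) Deficit to target: 108 − 85.82 = 22.18 mg/L.
(a) As CaCO₃: 22.18 mg/L × 563,965 L = 12,510 g; ÷ 50 g/eq ÷ 2 = 125.1 mol Na₂CO₃.
(a) Mass: 125.1 × 106 = 13,260 g.

(b) Volume: 1130 m³ = 1,130,000 L.
(b) [OCl⁻]/[HOCl] = 10^(pH − pKa) = 10^(8.18 − 7.56) = 4.169; fraction as HOCl = 1/(1 + 4.169) = 0.1935.
(b) Free chlorine required for 1.23 ppm HOCl: 1.23 / 0.1935 = 6.357 ppm.
(b) FC to add: 6.357 − 0.1 = 6.257 mg/L as Cl₂.
(b) Cl₂ equivalent: 6.257 mg/L × 1,130,000 L = 7071 g.
(b) Product at 66.4% available Cl: 7071 / 0.664 = 10,650 g.

(a) 13.3 kg; (b) 10.6 kg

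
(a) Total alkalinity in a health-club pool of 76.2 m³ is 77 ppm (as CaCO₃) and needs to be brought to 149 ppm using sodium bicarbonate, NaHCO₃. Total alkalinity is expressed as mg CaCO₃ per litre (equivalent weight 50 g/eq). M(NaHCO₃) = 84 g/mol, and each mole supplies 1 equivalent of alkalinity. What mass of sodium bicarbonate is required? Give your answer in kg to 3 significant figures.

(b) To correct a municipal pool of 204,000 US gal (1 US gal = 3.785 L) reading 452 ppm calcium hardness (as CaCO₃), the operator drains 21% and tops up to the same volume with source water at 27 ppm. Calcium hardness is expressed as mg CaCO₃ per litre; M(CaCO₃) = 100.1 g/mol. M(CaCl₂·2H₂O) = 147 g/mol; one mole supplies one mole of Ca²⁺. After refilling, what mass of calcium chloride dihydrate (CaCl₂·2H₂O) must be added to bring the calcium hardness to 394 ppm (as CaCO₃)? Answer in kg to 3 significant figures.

(a) 9.22 kg; (b) 35.4 kg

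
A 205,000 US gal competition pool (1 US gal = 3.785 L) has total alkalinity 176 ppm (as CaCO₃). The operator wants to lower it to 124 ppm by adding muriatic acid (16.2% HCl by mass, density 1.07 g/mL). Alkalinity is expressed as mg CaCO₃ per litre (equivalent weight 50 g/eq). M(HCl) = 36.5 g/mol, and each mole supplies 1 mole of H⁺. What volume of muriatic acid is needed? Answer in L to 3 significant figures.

170 L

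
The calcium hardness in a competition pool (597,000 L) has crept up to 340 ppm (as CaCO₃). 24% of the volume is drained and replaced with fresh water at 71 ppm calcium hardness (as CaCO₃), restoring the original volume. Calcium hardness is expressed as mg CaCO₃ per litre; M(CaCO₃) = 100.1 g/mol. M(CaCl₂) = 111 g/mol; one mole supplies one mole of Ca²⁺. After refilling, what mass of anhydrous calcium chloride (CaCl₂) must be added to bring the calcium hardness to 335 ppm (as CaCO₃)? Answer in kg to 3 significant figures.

39.4 kg

After draining 24% and refilling: 340 × 0.76 + 71 × 0.24 = 275.44 ppm.
Deficit to target: 335 − 275.44 = 59.56 mg/L.
As CaCO₃: 59.56 mg/L × 597,000 L = 35,560 g; ÷ 100.1 = 355.2 mol Ca²⁺.
Mass: 355.2 × 111 = 39,430 g.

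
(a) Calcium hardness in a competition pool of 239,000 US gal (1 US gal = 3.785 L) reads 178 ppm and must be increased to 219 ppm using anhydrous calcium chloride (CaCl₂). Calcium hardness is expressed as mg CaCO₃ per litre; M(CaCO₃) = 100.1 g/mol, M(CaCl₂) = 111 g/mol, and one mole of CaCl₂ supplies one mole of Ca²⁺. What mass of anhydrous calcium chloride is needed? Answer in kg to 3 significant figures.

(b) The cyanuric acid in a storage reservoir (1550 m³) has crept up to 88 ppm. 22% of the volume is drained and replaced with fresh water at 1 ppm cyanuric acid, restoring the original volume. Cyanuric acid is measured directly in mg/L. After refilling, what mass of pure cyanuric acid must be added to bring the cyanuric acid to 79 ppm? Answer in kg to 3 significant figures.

(a) 41.1 kg; (b) 15.7 kg

(a) Volume: 239,000 US gal × 3.785 L/gal = 904,615 L.
(a) Hardness to add: (219 − 178) = 41 mg/L as CaCO₃ × 904,615 L = 37,090 g as CaCO₃.
(a) Moles of Ca²⁺ (1 mol Ca²⁺ ≡ 1 mol CaCO₃): 37,090 / 100.1 g/mol = 370.5 mol.
(a) Mass of CaCl₂: 370.5 × 111 = 41,130 g.

(b) Volume: 1550 m³ = 1,550,000 L.
(b) After draining 22% and refilling: 88 × 0.78 + 1 × 0.22 = 68.86 ppm.
(b) Deficit to target: 79 − 68.86 = 10.14 mg/L.
(b) Mass: 10.14 mg/L × 1,550,000 L = 15,720 g cyanuric acid.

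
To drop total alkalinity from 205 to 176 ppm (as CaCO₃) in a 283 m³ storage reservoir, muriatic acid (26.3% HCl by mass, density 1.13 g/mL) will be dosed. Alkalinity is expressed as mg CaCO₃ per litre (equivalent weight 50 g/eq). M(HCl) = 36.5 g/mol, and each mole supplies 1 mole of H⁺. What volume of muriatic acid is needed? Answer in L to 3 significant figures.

20.2 L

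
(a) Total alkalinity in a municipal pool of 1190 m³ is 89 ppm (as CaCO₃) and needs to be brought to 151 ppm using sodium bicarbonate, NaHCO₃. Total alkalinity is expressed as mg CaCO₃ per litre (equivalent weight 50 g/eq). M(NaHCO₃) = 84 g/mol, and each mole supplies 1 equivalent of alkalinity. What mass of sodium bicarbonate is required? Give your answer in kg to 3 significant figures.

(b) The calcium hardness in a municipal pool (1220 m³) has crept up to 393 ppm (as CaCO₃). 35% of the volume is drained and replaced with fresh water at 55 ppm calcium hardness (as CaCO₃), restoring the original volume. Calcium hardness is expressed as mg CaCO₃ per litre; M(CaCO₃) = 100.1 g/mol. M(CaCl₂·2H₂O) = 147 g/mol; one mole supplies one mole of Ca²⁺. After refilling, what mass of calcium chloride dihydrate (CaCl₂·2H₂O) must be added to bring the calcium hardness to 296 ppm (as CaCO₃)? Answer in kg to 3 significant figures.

(a) 124 kg; (b) 38.2 kg

(a) Volume: 1190 m³ = 1,190,000 L.
(a) Alkalinity to add: (151 − 89) = 62 mg/L as CaCO₃ × 1,190,000 L = 73,780 g as CaCO₃.
(a) Equivalents: 73,780 g ÷ 50 g/eq = 1476 eq.
(a) NaHCO₃ supplies 1 eq per mole → 1476 mol.
(a) Mass: 1476 mol × 84 g/mol = 124,000 g.

(b) Volume: 1220 m³ = 1,220,000 L.
(b) After draining 35% and refilling: 393 × 0.65 + 55 × 0.35 = 274.7 ppm.
(b) Deficit to target: 296 − 274.7 = 21.3 mg/L.
(b) As CaCO₃: 21.3 mg/L × 1,220,000 L = 25,990 g; ÷ 100.1 = 259.6 mol Ca²⁺.
(b) Mass: 259.6 × 147 = 38,160 g.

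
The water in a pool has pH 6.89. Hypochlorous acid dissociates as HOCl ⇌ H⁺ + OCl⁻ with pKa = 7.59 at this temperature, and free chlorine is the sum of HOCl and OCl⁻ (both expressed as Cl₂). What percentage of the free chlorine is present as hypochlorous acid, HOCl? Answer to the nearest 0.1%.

83.4%

[OCl⁻]/[HOCl] = 10^(pH − pKa) = 10^(6.89 − 7.59) = 10^-0.70 = 0.1995.
Fraction as HOCl = 1 / (1 + 0.1995) = 0.8337.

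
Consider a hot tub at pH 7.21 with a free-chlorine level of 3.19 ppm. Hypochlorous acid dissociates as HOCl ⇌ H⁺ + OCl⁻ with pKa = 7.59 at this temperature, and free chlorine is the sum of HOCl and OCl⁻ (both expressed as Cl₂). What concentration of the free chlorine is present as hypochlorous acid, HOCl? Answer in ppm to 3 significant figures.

[OCl⁻]/[HOCl] = 10^(pH − pKa) = 10^(7.21 − 7.59) = 10^-0.38 = 0.4169.
Fraction as HOCl = 1 / (1 + 0.4169) = 0.7058.
HOCl = 0.7058 × 3.19 ppm = 2.251 ppm.

2.25 ppm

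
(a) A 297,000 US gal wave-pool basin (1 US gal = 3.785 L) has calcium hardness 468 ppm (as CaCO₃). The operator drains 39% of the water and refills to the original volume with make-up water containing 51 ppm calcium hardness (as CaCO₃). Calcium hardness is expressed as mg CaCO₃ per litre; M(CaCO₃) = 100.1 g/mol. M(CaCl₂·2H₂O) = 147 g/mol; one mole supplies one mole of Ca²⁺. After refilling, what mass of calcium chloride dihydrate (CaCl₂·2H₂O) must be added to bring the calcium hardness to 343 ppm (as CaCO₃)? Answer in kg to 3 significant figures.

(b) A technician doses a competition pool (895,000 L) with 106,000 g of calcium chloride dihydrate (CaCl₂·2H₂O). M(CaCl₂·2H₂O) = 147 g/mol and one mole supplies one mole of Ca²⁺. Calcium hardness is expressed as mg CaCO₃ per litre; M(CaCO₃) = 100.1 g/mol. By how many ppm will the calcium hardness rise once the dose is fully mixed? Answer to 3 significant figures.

(a) 62.1 kg; (b) 80.6 ppm

(a) Volume: 297,000 US gal × 3.785 L/gal = 1,124,145 L.
(a) After draining 39% and refilling: 468 × 0.61 + 51 × 0.39 = 305.37 ppm.
(a) Deficit to target: 343 − 305.37 = 37.63 mg/L.
(a) As CaCO₃: 37.63 mg/L × 1,124,145 L = 42,300 g; ÷ 100.1 = 422.6 mol Ca²⁺.
(a) Mass: 422.6 × 147 = 62,120 g.

(b) Moles of Ca²⁺: 106,000 g ÷ 147 g/mol = 721.1 mol.
(b) As CaCO₃: 721.1 mol × 100.1 g/mol = 72,180 g.
(b) Rise: 72,180 g / 895,000 L × 1000 = 80.65 mg/L.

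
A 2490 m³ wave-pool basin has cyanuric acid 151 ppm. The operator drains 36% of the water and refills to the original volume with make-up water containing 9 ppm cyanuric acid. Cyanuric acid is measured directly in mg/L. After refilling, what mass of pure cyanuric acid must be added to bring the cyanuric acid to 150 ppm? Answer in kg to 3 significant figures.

Volume: 2490 m³ = 2,490,000 L.
After draining 36% and refilling: 151 × 0.64 + 9 × 0.36 = 99.88 ppm.
Deficit to target: 150 − 99.88 = 50.12 mg/L.
Mass: 50.12 mg/L × 2,490,000 L = 124,800 g cyanuric acid.

125 kg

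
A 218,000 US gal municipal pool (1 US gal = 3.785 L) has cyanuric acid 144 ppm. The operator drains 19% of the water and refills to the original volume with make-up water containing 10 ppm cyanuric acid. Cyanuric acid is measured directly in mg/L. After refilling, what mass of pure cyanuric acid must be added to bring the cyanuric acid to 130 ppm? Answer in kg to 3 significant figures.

9.46 kg

Volume: 218,000 US gal × 3.785 L/gal = 825,130 L.
After draining 19% and refilling: 144 × 0.81 + 10 × 0.19 = 118.54 ppm.
Deficit to target: 130 − 118.54 = 11.46 mg/L.
Mass: 11.46 mg/L × 825,130 L = 9456 g cyanuric acid.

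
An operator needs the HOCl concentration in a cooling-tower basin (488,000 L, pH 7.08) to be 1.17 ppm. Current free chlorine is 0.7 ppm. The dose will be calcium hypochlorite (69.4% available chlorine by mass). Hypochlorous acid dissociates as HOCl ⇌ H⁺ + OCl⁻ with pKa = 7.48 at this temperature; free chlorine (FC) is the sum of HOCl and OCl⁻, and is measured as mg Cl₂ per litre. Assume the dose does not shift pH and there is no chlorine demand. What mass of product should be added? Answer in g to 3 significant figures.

658 g

[OCl⁻]/[HOCl] = 10^(pH − pKa) = 10^(7.08 − 7.48) = 0.3981; fraction as HOCl = 1/(1 + 0.3981) = 0.7153.
Free chlorine required for 1.17 ppm HOCl: 1.17 / 0.7153 = 1.636 ppm.
FC to add: 1.636 − 0.7 = 0.9358 mg/L as Cl₂.
Cl₂ equivalent: 0.9358 mg/L × 488,000 L = 456.7 g.
Product at 69.4% available Cl: 456.7 / 0.694 = 658 g.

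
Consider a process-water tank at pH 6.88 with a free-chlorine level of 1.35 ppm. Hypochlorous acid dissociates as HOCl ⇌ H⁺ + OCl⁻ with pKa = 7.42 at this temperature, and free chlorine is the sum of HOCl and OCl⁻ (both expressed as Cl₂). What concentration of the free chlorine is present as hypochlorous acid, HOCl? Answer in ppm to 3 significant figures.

1.05 ppm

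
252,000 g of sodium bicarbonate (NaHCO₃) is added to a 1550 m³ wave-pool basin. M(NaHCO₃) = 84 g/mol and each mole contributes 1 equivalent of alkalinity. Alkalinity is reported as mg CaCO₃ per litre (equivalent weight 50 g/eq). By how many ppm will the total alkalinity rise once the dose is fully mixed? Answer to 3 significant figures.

96.8 ppm

Volume: 1550 m³ = 1,550,000 L.
Moles of NaHCO₃: 252,000 g ÷ 84 g/mol = 3000 mol → 3000 eq of alkalinity.
As CaCO₃: 3000 eq × 50 g/eq = 150,000 g.
Rise: 150,000 g / 1,550,000 L × 1000 = 96.77 mg/L.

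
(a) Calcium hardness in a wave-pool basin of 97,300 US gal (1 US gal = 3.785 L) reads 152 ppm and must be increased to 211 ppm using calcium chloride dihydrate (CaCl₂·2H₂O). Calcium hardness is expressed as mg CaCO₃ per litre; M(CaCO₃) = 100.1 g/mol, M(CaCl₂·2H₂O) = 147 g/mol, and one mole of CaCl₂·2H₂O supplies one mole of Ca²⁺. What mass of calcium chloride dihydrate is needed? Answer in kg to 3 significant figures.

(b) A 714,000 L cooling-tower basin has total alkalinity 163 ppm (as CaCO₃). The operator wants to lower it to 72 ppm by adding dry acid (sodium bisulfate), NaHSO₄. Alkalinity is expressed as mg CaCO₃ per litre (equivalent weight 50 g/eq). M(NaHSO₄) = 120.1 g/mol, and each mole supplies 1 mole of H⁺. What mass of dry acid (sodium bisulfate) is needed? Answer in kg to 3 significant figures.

(a) 31.9 kg; (b) 156 kg

(a) Volume: 97,300 US gal × 3.785 L/gal = 368,280 L.
(a) Hardness to add: (211 − 152) = 59 mg/L as CaCO₃ × 368,280 L = 21,730 g as CaCO₃.
(a) Moles of Ca²⁺ (1 mol Ca²⁺ ≡ 1 mol CaCO₃): 21,730 / 100.1 g/mol = 217.1 mol.
(a) Mass of CaCl₂·2H₂O: 217.1 × 147 = 31,910 g.

(b) Alkalinity to neutralize: (163 − 72) = 91 mg/L as CaCO₃ × 714,000 L = 64,970 g as CaCO₃.
(b) Equivalents of H⁺ required: 64,970 ÷ 50 g/eq = 1299 eq = 1299 mol NaHSO₄.
(b) Mass of NaHSO₄: 1299 × 120.1 = 156,100 g.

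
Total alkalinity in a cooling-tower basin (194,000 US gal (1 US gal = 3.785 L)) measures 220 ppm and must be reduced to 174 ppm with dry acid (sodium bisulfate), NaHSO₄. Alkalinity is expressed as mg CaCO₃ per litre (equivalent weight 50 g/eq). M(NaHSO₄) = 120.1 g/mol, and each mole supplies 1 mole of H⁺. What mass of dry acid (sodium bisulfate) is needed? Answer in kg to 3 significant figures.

Volume: 194,000 US gal × 3.785 L/gal = 734,290 L.
Alkalinity to neutralize: (220 − 174) = 46 mg/L as CaCO₃ × 734,290 L = 33,780 g as CaCO₃.
Equivalents of H⁺ required: 33,780 ÷ 50 g/eq = 675.5 eq = 675.5 mol NaHSO₄.
Mass of NaHSO₄: 675.5 × 120.1 = 81,130 g.

81.1 kg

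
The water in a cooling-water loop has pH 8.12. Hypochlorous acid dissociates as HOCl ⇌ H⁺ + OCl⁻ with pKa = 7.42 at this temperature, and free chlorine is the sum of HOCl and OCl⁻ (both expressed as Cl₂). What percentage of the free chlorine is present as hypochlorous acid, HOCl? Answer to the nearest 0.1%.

16.6%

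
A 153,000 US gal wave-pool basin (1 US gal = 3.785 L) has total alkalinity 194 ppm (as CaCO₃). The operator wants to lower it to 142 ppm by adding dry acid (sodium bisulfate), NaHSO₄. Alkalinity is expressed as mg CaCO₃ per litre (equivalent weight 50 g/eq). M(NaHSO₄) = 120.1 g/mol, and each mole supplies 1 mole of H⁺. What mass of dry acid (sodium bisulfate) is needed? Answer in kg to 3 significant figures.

72.3 kg

Volume: 153,000 US gal × 3.785 L/gal = 579,105 L.
Alkalinity to neutralize: (194 − 142) = 52 mg/L as CaCO₃ × 579,105 L = 30,110 g as CaCO₃.
Equivalents of H⁺ required: 30,110 ÷ 50 g/eq = 602.3 eq = 602.3 mol NaHSO₄.
Mass of NaHSO₄: 602.3 × 120.1 = 72,330 g.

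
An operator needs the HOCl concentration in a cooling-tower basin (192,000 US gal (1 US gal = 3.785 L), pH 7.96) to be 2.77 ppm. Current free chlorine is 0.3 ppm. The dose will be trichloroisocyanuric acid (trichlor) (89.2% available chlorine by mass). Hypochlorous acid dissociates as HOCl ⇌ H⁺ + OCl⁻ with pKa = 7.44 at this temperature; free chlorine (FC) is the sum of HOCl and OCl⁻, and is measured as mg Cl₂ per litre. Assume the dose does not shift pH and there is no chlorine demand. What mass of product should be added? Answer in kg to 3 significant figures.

9.49 kg

Volume: 192,000 US gal × 3.785 L/gal = 726,720 L.
[OCl⁻]/[HOCl] = 10^(pH − pKa) = 10^(7.96 − 7.44) = 3.311; fraction as HOCl = 1/(1 + 3.311) = 0.2319.
Free chlorine required for 2.77 ppm HOCl: 2.77 / 0.2319 = 11.94 ppm.
FC to add: 11.94 − 0.3 = 11.64 mg/L as Cl₂.
Cl₂ equivalent: 11.64 mg/L × 726,720 L = 8461 g.
Product at 89.2% available Cl: 8461 / 0.892 = 9485 g.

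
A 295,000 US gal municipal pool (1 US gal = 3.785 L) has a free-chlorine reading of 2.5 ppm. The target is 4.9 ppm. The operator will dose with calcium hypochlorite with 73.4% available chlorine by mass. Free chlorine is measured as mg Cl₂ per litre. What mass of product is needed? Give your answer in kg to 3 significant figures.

Volume: 295,000 US gal × 3.785 L/gal = 1,116,575 L.
Chlorine deficit: 4.9 − 2.5 = 2.4 ppm = 2.4 mg/L as Cl₂.
Cl₂ equivalent needed: 2.4 mg/L × 1,116,575 L = 2,680,000 mg = 2680 g.
Product at 73.4% available chlorine: 2680 / 0.734 = 3651 g.

3.65 kg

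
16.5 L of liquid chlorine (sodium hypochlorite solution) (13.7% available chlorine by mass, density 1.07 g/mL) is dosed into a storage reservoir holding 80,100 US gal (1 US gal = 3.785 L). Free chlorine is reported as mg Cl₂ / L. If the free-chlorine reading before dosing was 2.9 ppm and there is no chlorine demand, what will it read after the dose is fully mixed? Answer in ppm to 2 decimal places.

Volume: 80,100 US gal × 3.785 L/gal = 303,178 L.
Mass of solution: 16.5 L × 1000 mL/L × 1.07 g/mL = 17,660 g.
Available chlorine delivered: 17,660 g × 0.137 = 2419 g as Cl₂.
Concentration rise: 2419 g / 303,178 L = 7.978 mg/L = 7.98 ppm.
Final FC: 2.9 + 7.98 = 10.88 ppm.

10.88 ppm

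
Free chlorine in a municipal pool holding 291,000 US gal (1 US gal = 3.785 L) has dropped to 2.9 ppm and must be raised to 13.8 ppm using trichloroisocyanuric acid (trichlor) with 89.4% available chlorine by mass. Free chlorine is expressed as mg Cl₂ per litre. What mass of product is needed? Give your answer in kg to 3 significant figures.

13.4 kg

Volume: 291,000 US gal × 3.785 L/gal = 1,101,435 L.
Chlorine deficit: 13.8 − 2.9 = 10.9 ppm = 10.9 mg/L as Cl₂.
Cl₂ equivalent needed: 10.9 mg/L × 1,101,435 L = 12,010,000 mg = 12,010 g.
Product at 89.4% available chlorine: 12,010 / 0.894 = 13,430 g.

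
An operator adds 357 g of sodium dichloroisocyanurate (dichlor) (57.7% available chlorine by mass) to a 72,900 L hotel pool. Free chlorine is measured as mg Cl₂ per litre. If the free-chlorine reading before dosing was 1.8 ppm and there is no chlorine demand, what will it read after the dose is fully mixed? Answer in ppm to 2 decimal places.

4.63 ppm

Available chlorine delivered: 357 g × 0.577 = 206 g as Cl₂.
Concentration rise: 206 g / 72,900 L = 2.826 mg/L = 2.83 ppm.
Final FC: 1.8 + 2.83 = 4.63 ppm.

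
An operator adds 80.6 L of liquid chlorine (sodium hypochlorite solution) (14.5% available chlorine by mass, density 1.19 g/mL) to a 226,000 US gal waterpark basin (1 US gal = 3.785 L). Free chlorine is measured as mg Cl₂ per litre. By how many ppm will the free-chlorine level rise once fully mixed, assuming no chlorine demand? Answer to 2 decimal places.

16.26 ppm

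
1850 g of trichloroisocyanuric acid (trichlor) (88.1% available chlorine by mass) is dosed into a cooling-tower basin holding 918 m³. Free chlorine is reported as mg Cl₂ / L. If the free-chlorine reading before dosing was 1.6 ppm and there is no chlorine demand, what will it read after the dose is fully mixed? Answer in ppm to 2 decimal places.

Volume: 918 m³ = 918,000 L.
Available chlorine delivered: 1850 g × 0.881 = 1630 g as Cl₂.
Concentration rise: 1630 g / 918,000 L = 1.775 mg/L = 1.78 ppm.
Final FC: 1.6 + 1.78 = 3.38 ppm.

3.38 ppm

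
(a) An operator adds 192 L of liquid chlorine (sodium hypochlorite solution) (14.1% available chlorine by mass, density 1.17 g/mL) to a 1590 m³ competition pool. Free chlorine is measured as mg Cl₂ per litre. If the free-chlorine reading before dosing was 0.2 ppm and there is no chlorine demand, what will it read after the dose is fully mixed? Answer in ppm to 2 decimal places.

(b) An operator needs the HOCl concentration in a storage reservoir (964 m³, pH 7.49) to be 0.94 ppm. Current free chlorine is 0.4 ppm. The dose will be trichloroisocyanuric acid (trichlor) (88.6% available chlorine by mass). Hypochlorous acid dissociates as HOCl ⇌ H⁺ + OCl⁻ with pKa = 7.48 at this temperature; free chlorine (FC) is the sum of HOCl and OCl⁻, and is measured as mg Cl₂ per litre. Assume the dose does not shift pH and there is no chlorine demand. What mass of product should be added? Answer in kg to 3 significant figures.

(a) Volume: 1590 m³ = 1,590,000 L.
(a) Mass of solution: 192 L × 1000 mL/L × 1.17 g/mL = 224,600 g.
(a) Available chlorine delivered: 224,600 g × 0.141 = 31,670 g as Cl₂.
(a) Concentration rise: 31,670 g / 1,590,000 L = 19.92 mg/L = 19.92 ppm.
(a) Final FC: 0.2 + 19.92 = 20.12 ppm.

(b) Volume: 964 m³ = 964,000 L.
(b) [OCl⁻]/[HOCl] = 10^(pH − pKa) = 10^(7.49 − 7.48) = 1.023; fraction as HOCl = 1/(1 + 1.023) = 0.4942.
(b) Free chlorine required for 0.94 ppm HOCl: 0.94 / 0.4942 = 1.902 ppm.
(b) FC to add: 1.902 − 0.4 = 1.502 mg/L as Cl₂.
(b) Cl₂ equivalent: 1.502 mg/L × 964,000 L = 1448 g.
(b) Product at 88.6% available Cl: 1448 / 0.886 = 1634 g.

(a) 20.12 ppm; (b) 1.63 kg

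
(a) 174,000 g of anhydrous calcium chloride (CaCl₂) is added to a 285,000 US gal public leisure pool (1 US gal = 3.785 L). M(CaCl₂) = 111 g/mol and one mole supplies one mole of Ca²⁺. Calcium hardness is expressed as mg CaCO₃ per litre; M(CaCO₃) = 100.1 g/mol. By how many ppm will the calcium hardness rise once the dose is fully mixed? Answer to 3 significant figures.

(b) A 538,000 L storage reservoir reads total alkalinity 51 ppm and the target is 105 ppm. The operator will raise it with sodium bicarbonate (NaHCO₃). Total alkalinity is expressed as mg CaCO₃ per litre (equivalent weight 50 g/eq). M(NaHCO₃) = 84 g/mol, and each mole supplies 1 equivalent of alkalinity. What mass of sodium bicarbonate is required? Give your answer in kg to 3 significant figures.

(a) Volume: 285,000 US gal × 3.785 L/gal = 1,078,725 L.
(a) Moles of Ca²⁺: 174,000 g ÷ 111 g/mol = 1568 mol.
(a) As CaCO₃: 1568 mol × 100.1 g/mol = 156,900 g.
(a) Rise: 156,900 g / 1,078,725 L × 1000 = 145.5 mg/L.

(b) Alkalinity to add: (105 − 51) = 54 mg/L as CaCO₃ × 538,000 L = 29,050 g as CaCO₃.
(b) Equivalents: 29,050 g ÷ 50 g/eq = 581 eq.
(b) NaHCO₃ supplies 1 eq per mole → 581 mol.
(b) Mass: 581 mol × 84 g/mol = 48,810 g.

(a) 145 ppm; (b) 48.8 kg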